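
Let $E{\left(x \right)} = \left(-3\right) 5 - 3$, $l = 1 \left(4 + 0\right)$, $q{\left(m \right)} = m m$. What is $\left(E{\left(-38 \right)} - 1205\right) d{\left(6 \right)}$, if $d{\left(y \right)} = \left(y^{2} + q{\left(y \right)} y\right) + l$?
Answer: $-313088$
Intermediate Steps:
$q{\left(m \right)} = m^{2}$
$l = 4$ ($l = 1 \cdot 4 = 4$)
$E{\left(x \right)} = -18$ ($E{\left(x \right)} = -15 - 3 = -18$)
$d{\left(y \right)} = 4 + y^{2} + y^{3}$ ($d{\left(y \right)} = \left(y^{2} + y^{2} y\right) + 4 = \left(y^{2} + y^{3}\right) + 4 = 4 + y^{2} + y^{3}$)
$\left(E{\left(-38 \right)} - 1205\right) d{\left(6 \right)} = \left(-18 - 1205\right) \left(4 + 6^{2} + 6^{3}\right) = - 1223 \left(4 + 36 + 216\right) = \left(-1223\right) 256 = -313088$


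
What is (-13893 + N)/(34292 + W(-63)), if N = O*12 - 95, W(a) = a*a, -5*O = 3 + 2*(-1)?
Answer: -69952/191305 ≈ -0.36566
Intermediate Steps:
O = -⅕ (O = -(3 + 2*(-1))/5 = -(3 - 2)/5 = -⅕*1 = -⅕ ≈ -0.20000)
W(a) = a²
N = -487/5 (N = -⅕*12 - 95 = -12/5 - 95 = -487/5 ≈ -97.400)
(-13893 + N)/(34292 + W(-63)) = (-13893 - 487/5)/(34292 + (-63)²) = -69952/(5*(34292 + 3969)) = -69952/5/38261 = -69952/5*1/38261 = -69952/191305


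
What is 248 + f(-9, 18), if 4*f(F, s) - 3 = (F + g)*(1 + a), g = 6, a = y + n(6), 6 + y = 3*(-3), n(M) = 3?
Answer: 257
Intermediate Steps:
y = -15 (y = -6 + 3*(-3) = -6 - 9 = -15)
a = -12 (a = -15 + 3 = -12)
f(F, s) = -63/4 - 11*F/4 (f(F, s) = ¾ + ((F + 6)*(1 - 12))/4 = ¾ + ((6 + F)*(-11))/4 = ¾ + (-66 - 11*F)/4 = ¾ + (-33/2 - 11*F/4) = -63/4 - 11*F/4)
248 + f(-9, 18) = 248 + (-63/4 - 11/4*(-9)) = 248 + (-63/4 + 99/4) = 248 + 9 = 257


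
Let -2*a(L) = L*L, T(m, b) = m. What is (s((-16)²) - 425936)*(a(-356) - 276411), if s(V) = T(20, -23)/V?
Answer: 9262341222321/64 ≈ 1.4472e+11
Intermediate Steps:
s(V) = 20/V
a(L) = -L²/2 (a(L) = -L*L/2 = -L²/2)
(s((-16)²) - 425936)*(a(-356) - 276411) = (20/((-16)²) - 425936)*(-½*(-356)² - 276411) = (20/256 - 425936)*(-½*126736 - 276411) = (20*(1/256) - 425936)*(-63368 - 276411) = (5/64 - 425936)*(-339779) = -27259899/64*(-339779) = 9262341222321/64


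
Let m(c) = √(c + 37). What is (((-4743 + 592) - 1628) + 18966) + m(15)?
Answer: 13187 + 2*√13 ≈ 13194.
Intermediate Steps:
m(c) = √(37 + c)
(((-4743 + 592) - 1628) + 18966) + m(15) = (((-4743 + 592) - 1628) + 18966) + √(37 + 15) = ((-4151 - 1628) + 18966) + √52 = (-5779 + 18966) + 2*√13 = 13187 + 2*√13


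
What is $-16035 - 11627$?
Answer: $-27662$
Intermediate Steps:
$-16035 - 11627 = -27662$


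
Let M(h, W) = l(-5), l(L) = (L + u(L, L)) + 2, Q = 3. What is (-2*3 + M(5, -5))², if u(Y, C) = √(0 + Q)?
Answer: (9 - √3)² ≈ 52.823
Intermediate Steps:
u(Y, C) = √3 (u(Y, C) = √(0 + 3) = √3)
l(L) = 2 + L + √3 (l(L) = (L + √3) + 2 = 2 + L + √3)
M(h, W) = -3 + √3 (M(h, W) = 2 - 5 + √3 = -3 + √3)
(-2*3 + M(5, -5))² = (-2*3 + (-3 + √3))² = (-6 + (-3 + √3))² = (-9 + √3)²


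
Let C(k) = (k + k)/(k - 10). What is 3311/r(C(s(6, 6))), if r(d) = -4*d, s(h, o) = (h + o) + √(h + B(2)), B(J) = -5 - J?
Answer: -16555/232 - 3311*I/116 ≈ -71.358 - 28.543*I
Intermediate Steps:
s(h, o) = h + o + √(-7 + h) (s(h, o) = (h + o) + √(h + (-5 - 1*2)) = (h + o) + √(h + (-5 - 2)) = (h + o) + √(h - 7) = (h + o) + √(-7 + h) = h + o + √(-7 + h))
C(k) = 2*k/(-10 + k) (C(k) = (2*k)/(-10 + k) = 2*k/(-10 + k))
3311/r(C(s(6, 6))) = 3311/((-8*(6 + 6 + √(-7 + 6))/(-10 + (6 + 6 + √(-7 + 6))))) = 3311/((-8*(6 + 6 + √(-1))/(-10 + (6 + 6 + √(-1))))) = 3311/((-8*(6 + 6 + I)/(-10 + (6 + 6 + I)))) = 3311/((-8*(12 + I)/(-10 + (12 + I)))) = 3311/((-8*(12 + I)/(2 + I))) = 3311/((-8*(12 + I)*(2 - I)/5)) = 3311/((-8*(2 - I)*(12 + I)/5)) = 3311*(-(2 + I)*(12 - I)/1160) = -3311*(2 + I)*(12 - I)/1160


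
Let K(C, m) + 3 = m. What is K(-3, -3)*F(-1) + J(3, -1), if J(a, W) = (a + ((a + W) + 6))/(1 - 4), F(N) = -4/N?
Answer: -83/3 ≈ -27.667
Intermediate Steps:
K(C, m) = -3 + m
J(a, W) = -2 - 2*a/3 - W/3 (J(a, W) = (a + ((W + a) + 6))/(-3) = (a + (6 + W + a))*(-⅓) = (6 + W + 2*a)*(-⅓) = -2 - 2*a/3 - W/3)
K(-3, -3)*F(-1) + J(3, -1) = (-3 - 3)*(-4/(-1)) + (-2 - ⅔*3 - ⅓*(-1)) = -(-24)*(-1) + (-2 - 2 + ⅓) = -6*4 - 11/3 = -24 - 11/3 = -83/3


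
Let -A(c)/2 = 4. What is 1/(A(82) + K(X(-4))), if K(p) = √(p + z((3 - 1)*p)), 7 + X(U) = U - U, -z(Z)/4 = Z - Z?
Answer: -8/71 - I*√7/71 ≈ -0.11268 - 0.037264*I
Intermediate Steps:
A(c) = -8 (A(c) = -2*4 = -8)
z(Z) = 0 (z(Z) = -4*(Z - Z) = -4*0 = 0)
X(U) = -7 (X(U) = -7 + (U - U) = -7 + 0 = -7)
K(p) = √p (K(p) = √(p + 0) = √p)
1/(A(82) + K(X(-4))) = 1/(-8 + √(-7)) = 1/(-8 + I*√7)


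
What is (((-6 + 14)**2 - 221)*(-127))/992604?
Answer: 19939/992604 ≈ 0.020088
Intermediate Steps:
(((-6 + 14)**2 - 221)*(-127))/992604 = ((8**2 - 221)*(-127))*(1/992604) = ((64 - 221)*(-127))*(1/992604) = -157*(-127)*(1/992604) = 19939*(1/992604) = 19939/992604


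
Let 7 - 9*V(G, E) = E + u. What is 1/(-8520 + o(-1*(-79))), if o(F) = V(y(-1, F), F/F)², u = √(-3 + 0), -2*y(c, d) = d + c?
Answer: 27*I/(-230029*I + 4*√3) ≈ -0.00011738 + 3.5352e-9*I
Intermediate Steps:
y(c, d) = -c/2 - d/2 (y(c, d) = -(d + c)/2 = -(c + d)/2 = -c/2 - d/2)
u = I*√3 (u = √(-3) = I*√3 ≈ 1.732*I)
V(G, E) = 7/9 - E/9 - I*√3/9 (V(G, E) = 7/9 - (E + I*√3)/9 = 7/9 + (-E/9 - I*√3/9) = 7/9 - E/9 - I*√3/9)
o(F) = (⅔ - I*√3/9)² (o(F) = (7/9 - F/(9*F) - I*√3/9)² = (7/9 - ⅑*1 - I*√3/9)² = (7/9 - ⅑ - I*√3/9)² = (⅔ - I*√3/9)²)
1/(-8520 + o(-1*(-79))) = 1/(-8520 + (6 - I*√3)²/81)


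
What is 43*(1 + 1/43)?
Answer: 44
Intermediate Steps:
43*(1 + 1/43) = 43*(44/43) = 44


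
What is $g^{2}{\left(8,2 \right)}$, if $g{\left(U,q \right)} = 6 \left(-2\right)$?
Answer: $144$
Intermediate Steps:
$g{\left(U,q \right)} = -12$
$g^{2}{\left(8,2 \right)} = \left(-12\right)^{2} = 144$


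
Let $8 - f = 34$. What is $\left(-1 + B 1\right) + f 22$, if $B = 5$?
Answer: $-568$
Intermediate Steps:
$f = -26$ ($f = 8 - 34 = -26$)
$\left(-1 + B 1\right) + f 22 = \left(-1 + 5 \cdot 1\right) - 572 = \left(-1 + 5\right) - 572 = 4 - 572 = -568$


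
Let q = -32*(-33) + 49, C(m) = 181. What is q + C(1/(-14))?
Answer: 1286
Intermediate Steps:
q = 1105 (q = 1056 + 49 = 1105)
q + C(1/(-14)) = 1105 + 181 = 1286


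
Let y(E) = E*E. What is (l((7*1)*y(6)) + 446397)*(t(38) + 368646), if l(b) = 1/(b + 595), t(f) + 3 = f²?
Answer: 139929250748620/847 ≈ 1.6521e+11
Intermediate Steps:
y(E) = E²
t(f) = -3 + f²
l(b) = 1/(595 + b)
(l((7*1)*y(6)) + 446397)*(t(38) + 368646) = (1/(595 + (7*1)*6²) + 446397)*((-3 + 38²) + 368646) = (1/(595 + 7*36) + 446397)*((-3 + 1444) + 368646) = (1/(595 + 252) + 446397)*(1441 + 368646) = (1/847 + 446397)*370087 = (378098260/847)*370087 = 139929250748620/847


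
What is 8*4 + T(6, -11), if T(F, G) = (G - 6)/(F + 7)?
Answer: 399/13 ≈ 30.692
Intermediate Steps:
T(F, G) = (-6 + G)/(7 + F)
8*4 + T(6, -11) = 8*4 + (-6 - 11)/(7 + 6) = 32 - 17/13 = 399/13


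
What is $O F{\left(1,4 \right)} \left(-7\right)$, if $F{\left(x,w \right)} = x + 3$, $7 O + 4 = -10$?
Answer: $56$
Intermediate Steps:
$O = -2$ ($O = - \frac{4}{7} + \frac{1}{7} \left(-10\right) = - \frac{4}{7} - \frac{10}{7} = -2$)
$F{\left(x,w \right)} = 3 + x$
$O F{\left(1,4 \right)} \left(-7\right) = - 2 \left(3 + 1\right) \left(-7\right) = \left(-2\right) 4 \left(-7\right) = \left(-8\right) \left(-7\right) = 56$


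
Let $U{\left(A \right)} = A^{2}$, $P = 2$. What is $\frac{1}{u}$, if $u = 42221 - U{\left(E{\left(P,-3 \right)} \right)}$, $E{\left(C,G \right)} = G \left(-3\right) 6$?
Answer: $\frac{1}{39305} \approx 2.5442 \cdot 10^{-5}$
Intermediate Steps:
$E{\left(C,G \right)} = - 18 G$ ($E{\left(C,G \right)} = - 3 G 6 = - 18 G$)
$u = 39305$ ($u = 42221 - \left(\left(-18\right) \left(-3\right)\right)^{2} = 42221 - 54^{2} = 42221 - 2916 = 39305$)
$\frac{1}{u} = \frac{1}{39305}$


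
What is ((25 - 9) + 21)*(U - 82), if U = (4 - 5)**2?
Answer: -2997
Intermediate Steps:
U = 1 (U = (-1)**2 = 1)
((25 - 9) + 21)*(U - 82) = ((25 - 9) + 21)*(1 - 82) = (16 + 21)*(-81) = 37*(-81) = -2997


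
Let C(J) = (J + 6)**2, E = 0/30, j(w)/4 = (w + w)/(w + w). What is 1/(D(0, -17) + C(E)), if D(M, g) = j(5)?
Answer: 1/40 ≈ 0.025000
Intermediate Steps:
j(w) = 4 (j(w) = 4*((w + w)/(w + w)) = 4*((2*w)/((2*w))) = 4*((2*w)*(1/(2*w))) = 4*1 = 4)
D(M, g) = 4
E = 0 (E = 0*(1/30) = 0)
C(J) = (6 + J)**2
1/(D(0, -17) + C(E)) = 1/(4 + (6 + 0)**2) = 1/(4 + 6**2) = 1/(4 + 36) = 1/40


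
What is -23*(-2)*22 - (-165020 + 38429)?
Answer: 127603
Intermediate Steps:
-23*(-2)*22 - (-165020 + 38429) = 46*22 - 1*(-126591) = 1012 + 126591 = 127603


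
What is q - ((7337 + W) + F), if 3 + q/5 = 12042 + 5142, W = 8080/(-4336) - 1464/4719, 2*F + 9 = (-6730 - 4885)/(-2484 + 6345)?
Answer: 904383598181/11509641 ≈ 78576.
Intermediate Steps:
F = -23182/3861 (F = -9/2 + ((-6730 - 4885)/(-2484 + 6345))/2 = -9/2 + (-11615/3861)/2 = -9/2 + (-11615*1/3861)/2 = -9/2 + (½)*(-11615/3861) = -9/2 - 11615/7722 = -23182/3861 ≈ -6.0041)
W = -926613/426283 (W = 8080*(-1/4336) - 1464*1/4719 = -505/271 - 488/1573 = -926613/426283 ≈ -2.1737)
q = 85905 (q = -15 + 5*(12042 + 5142) = -15 + 5*17184 = -15 + 85920 = 85905)
q - ((7337 + W) + F) = 85905 - ((7337 - 926613/426283) - 23182/3861) = 85905 - (3126711758/426283 - 23182/3861) = 85905 - 1*84352111924/11509641 = 85905 - 84352111924/11509641 = 904383598181/11509641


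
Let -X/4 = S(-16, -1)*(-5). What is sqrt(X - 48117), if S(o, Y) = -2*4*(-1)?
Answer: I*sqrt(47957) ≈ 218.99*I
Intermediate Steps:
S(o, Y) = 8 (S(o, Y) = -8*(-1) = 8)
X = 160 (X = -32*(-5) = -4*(-40) = 160)
sqrt(X - 48117) = sqrt(160 - 48117) = sqrt(-47957) = I*sqrt(47957)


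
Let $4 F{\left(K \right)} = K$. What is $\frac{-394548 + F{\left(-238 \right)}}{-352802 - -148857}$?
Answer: $\frac{22549}{11654} \approx 1.9349$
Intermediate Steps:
$F{\left(K \right)} = \frac{K}{4}$
$\frac{-394548 + F{\left(-238 \right)}}{-352802 - -148857} = \frac{-394548 + \frac{1}{4} \left(-238\right)}{-352802 - -148857} = \frac{-394548 - \frac{119}{2}}{-352802 + \left(-65014 + 213871\right)} = - \frac{789215}{2 \left(-352802 + 148857\right)} = - \frac{789215}{2 \left(-203945\right)} = \left(- \frac{789215}{2}\right) \left(- \frac{1}{203945}\right) = \frac{22549}{11654}$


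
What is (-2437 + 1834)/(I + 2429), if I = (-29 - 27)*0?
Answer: -603/2429 ≈ -0.24825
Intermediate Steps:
I = 0 (I = -56*0 = 0)
(-2437 + 1834)/(I + 2429) = (-2437 + 1834)/(0 + 2429) = -603/2429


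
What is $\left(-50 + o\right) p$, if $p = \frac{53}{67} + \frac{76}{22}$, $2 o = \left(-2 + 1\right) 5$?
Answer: $- \frac{328545}{1474} \approx -222.89$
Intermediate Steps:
$o = - \frac{5}{2}$ ($o = \frac{\left(-2 + 1\right) 5}{2} = \frac{\left(-1\right) 5}{2} = \frac{1}{2} \left(-5\right) = - \frac{5}{2} \approx -2.5$)
$p = \frac{3129}{737}$ ($p = 53 \cdot \frac{1}{67} + 76 \cdot \frac{1}{22} = \frac{53}{67} + \frac{38}{11} = \frac{3129}{737} \approx 4.2456$)
$\left(-50 + o\right) p = \left(-50 - \frac{5}{2}\right) \frac{3129}{737} = \left(- \frac{105}{2}\right) \frac{3129}{737} = - \frac{328545}{1474}$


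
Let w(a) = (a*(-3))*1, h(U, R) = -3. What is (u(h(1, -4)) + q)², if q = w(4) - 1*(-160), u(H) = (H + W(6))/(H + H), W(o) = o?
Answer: 87025/4 ≈ 21756.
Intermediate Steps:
u(H) = (6 + H)/(2*H) (u(H) = (H + 6)/(H + H) = (6 + H)/((2*H)) = (6 + H)*(1/(2*H)) = (6 + H)/(2*H))
w(a) = -3*a (w(a) = -3*a*1 = -3*a)
q = 148 (q = -3*4 - 1*(-160) = -12 + 160 = 148)
(u(h(1, -4)) + q)² = ((½)*(6 - 3)/(-3) + 148)² = ((½)*(-⅓)*3 + 148)² = (-½ + 148)² = (295/2)² = 87025/4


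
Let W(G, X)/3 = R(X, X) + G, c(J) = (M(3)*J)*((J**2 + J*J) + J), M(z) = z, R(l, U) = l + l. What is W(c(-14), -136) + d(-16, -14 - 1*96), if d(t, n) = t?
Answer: -48460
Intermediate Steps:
R(l, U) = 2*l
c(J) = 3*J*(J + 2*J**2) (c(J) = (3*J)*((J**2 + J*J) + J) = (3*J)*((J**2 + J**2) + J) = (3*J)*(2*J**2 + J) = (3*J)*(J + 2*J**2) = 3*J*(J + 2*J**2))
W(G, X) = 3*G + 6*X (W(G, X) = 3*(2*X + G) = 3*(G + 2*X) = 3*G + 6*X)
W(c(-14), -136) + d(-16, -14 - 1*96) = (3*((-14)**2*(3 + 6*(-14))) + 6*(-136)) - 16 = (3*(196*(3 - 84)) - 816) - 16 = (3*(196*(-81)) - 816) - 16 = (3*(-15876) - 816) - 16 = (-47628 - 816) - 16 = -48444 - 16 = -48460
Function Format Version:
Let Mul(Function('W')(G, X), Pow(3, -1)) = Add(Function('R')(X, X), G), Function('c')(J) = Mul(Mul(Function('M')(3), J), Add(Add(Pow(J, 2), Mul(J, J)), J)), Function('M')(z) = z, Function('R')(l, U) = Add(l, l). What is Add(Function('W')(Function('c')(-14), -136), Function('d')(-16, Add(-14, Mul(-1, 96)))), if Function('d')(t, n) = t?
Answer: -48460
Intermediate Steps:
Function('R')(l, U) = Mul(2, l)
Function('c')(J) = Mul(3, J, Add(J, Mul(2, Pow(J, 2)))) (Function('c')(J) = Mul(Mul(3, J), Add(Add(Pow(J, 2), Mul(J, J)), J)) = Mul(Mul(3, J), Add(Add(Pow(J, 2), Pow(J, 2)), J)) = Mul(Mul(3, J), Add(Mul(2, Pow(J, 2)), J)) = Mul(Mul(3, J), Add(J, Mul(2, Pow(J, 2)))) = Mul(3, J, Add(J, Mul(2, Pow(J, 2)))))
Function('W')(G, X) = Add(Mul(3, G), Mul(6, X)) (Function('W')(G, X) = Mul(3, Add(Mul(2, X), G)) = Mul(3, Add(G, Mul(2, X))) = Add(Mul(3, G), Mul(6, X)))
Add(Function('W')(Function('c')(-14), -136), Function('d')(-16, Add(-14, Mul(-1, 96)))) = Add(Add(Mul(3, Mul(Pow(-14, 2), Add(3, Mul(6, -14)))), Mul(6, -136)), -16) = Add(Add(Mul(3, Mul(196, Add(3, -84))), -816), -16) = Add(Add(Mul(3, Mul(196, -81)), -816), -16) = Add(Add(Mul(3, -15876), -816), -16) = Add(Add(-47628, -816), -16) = Add(-48444, -16) = -48460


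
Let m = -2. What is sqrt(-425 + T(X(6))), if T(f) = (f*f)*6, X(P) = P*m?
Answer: sqrt(439) ≈ 20.952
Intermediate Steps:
X(P) = -2*P (X(P) = P*(-2) = -2*P)
T(f) = 6*f**2 (T(f) = f**2*6 = 6*f**2)
sqrt(-425 + T(X(6))) = sqrt(-425 + 6*(-2*6)**2) = sqrt(-425 + 6*(-12)**2) = sqrt(-425 + 6*144) = sqrt(-425 + 864) = sqrt(439)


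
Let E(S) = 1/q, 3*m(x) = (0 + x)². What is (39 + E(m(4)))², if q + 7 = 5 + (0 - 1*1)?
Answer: 13456/9 ≈ 1495.1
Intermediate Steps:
m(x) = x²/3 (m(x) = (0 + x)²/3 = x²/3)
q = -3 (q = -7 + (5 + (0 - 1*1)) = -7 + (5 + (0 - 1)) = -7 + (5 - 1) = -7 + 4 = -3)
E(S) = -⅓ (E(S) = 1/(-3) = -⅓)
(39 + E(m(4)))² = (39 - ⅓)² = (116/3)² = 13456/9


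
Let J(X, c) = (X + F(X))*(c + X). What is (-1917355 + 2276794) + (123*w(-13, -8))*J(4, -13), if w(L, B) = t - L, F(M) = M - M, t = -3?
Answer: 315159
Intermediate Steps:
F(M) = 0
w(L, B) = -3 - L
J(X, c) = X*(X + c) (J(X, c) = (X + 0)*(c + X) = X*(X + c))
(-1917355 + 2276794) + (123*w(-13, -8))*J(4, -13) = (-1917355 + 2276794) + (123*(-3 - 1*(-13)))*(4*(4 - 13)) = 359439 + (123*(-3 + 13))*(4*(-9)) = 359439 + (123*10)*(-36) = 359439 + 1230*(-36) = 359439 - 44280 = 315159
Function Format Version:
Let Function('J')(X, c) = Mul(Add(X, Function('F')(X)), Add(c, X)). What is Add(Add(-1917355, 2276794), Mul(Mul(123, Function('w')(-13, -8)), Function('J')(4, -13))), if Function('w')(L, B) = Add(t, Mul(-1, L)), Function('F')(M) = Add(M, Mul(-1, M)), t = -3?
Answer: 315159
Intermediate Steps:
Function('F')(M) = 0
Function('w')(L, B) = Add(-3, Mul(-1, L))
Function('J')(X, c) = Mul(X, Add(X, c)) (Function('J')(X, c) = Mul(Add(X, 0), Add(c, X)) = Mul(X, Add(X, c)))
Add(Add(-1917355, 2276794), Mul(Mul(123, Function('w')(-13, -8)), Function('J')(4, -13))) = Add(Add(-1917355, 2276794), Mul(Mul(123, Add(-3, Mul(-1, -13))), Mul(4, Add(4, -13)))) = Add(359439, Mul(Mul(123, Add(-3, 13)), Mul(4, -9))) = Add(359439, Mul(Mul(123, 10), -36)) = Add(359439, Mul(1230, -36)) = Add(359439, -44280) = 315159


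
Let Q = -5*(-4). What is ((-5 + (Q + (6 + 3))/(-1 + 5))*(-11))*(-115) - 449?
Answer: 9589/4 ≈ 2397.3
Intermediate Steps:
Q = 20
((-5 + (Q + (6 + 3))/(-1 + 5))*(-11))*(-115) - 449 = ((-5 + (20 + (6 + 3))/(-1 + 5))*(-11))*(-115) - 449 = ((-5 + (20 + 9)/4)*(-11))*(-115) - 449 = ((-5 + 29*(¼))*(-11))*(-115) - 449 = ((-5 + 29/4)*(-11))*(-115) - 449 = ((9/4)*(-11))*(-115) - 449 = -99/4*(-115) - 449 = 11385/4 - 449 = 9589/4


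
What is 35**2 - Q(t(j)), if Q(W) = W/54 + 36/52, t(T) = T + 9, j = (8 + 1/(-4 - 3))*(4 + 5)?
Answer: 333833/273 ≈ 1222.8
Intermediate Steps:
j = 495/7 (j = (8 + 1/(-7))*9 = (8 - 1/7)*9 = (55/7)*9 = 495/7 ≈ 70.714)
t(T) = 9 + T
Q(W) = 9/13 + W/54 (Q(W) = W*(1/54) + 36*(1/52) = W/54 + 9/13 = 9/13 + W/54)
35**2 - Q(t(j)) = 35**2 - (9/13 + (9 + 495/7)/54) = 1225 - (9/13 + (1/54)*(558/7)) = 1225 - (9/13 + 31/21) = 1225 - 1*592/273 = 1225 - 592/273 = 333833/273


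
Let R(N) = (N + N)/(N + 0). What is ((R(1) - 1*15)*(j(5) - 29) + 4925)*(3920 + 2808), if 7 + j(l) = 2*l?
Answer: 35409464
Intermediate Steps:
R(N) = 2 (R(N) = (2*N)/N = 2)
j(l) = -7 + 2*l
((R(1) - 1*15)*(j(5) - 29) + 4925)*(3920 + 2808) = ((2 - 1*15)*((-7 + 2*5) - 29) + 4925)*(3920 + 2808) = ((2 - 15)*((-7 + 10) - 29) + 4925)*6728 = (-13*(3 - 29) + 4925)*6728 = (-13*(-26) + 4925)*6728 = (338 + 4925)*6728 = 5263*6728 = 35409464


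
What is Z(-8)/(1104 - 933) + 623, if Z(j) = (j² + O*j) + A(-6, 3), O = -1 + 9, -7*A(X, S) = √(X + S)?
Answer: 623 - I*√3/1197 ≈ 623.0 - 0.001447*I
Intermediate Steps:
A(X, S) = -√(S + X)/7 (A(X, S) = -√(X + S)/7 = -√(S + X)/7)
O = 8
Z(j) = j² + 8*j - I*√3/7 (Z(j) = (j² + 8*j) - √(3 - 6)/7 = (j² + 8*j) - I*√3/7 = j² + 8*j - I*√3/7)
Z(-8)/(1104 - 933) + 623 = ((-8)² + 8*(-8) - I*√3/7)/(1104 - 933) + 623 = (64 - 64 - I*√3/7)/171 + 623 = -I*√3/7*(1/171) + 623 = -I*√3/1197 + 623 = 623 - I*√3/1197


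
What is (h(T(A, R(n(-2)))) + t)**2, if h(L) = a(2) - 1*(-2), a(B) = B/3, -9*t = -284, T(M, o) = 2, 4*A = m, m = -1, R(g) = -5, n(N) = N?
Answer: 94864/81 ≈ 1171.2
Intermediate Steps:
A = -1/4 (A = (1/4)*(-1) = -1/4 ≈ -0.25000)
t = 284/9 (t = -1/9*(-284) = 284/9 ≈ 31.556)
a(B) = B/3 (a(B) = B*(1/3) = B/3)
h(L) = 8/3 (h(L) = (1/3)*2 - 1*(-2) = 2/3 + 2 = 8/3)
(h(T(A, R(n(-2)))) + t)**2 = (8/3 + 284/9)**2 = (308/9)**2 = 94864/81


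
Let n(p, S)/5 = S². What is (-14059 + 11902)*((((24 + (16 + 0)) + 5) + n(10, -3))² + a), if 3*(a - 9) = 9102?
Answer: -24035451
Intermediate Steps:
n(p, S) = 5*S²
a = 3043 (a = 9 + (⅓)*9102 = 9 + 3034 = 3043)
(-14059 + 11902)*((((24 + (16 + 0)) + 5) + n(10, -3))² + a) = (-14059 + 11902)*((((24 + (16 + 0)) + 5) + 5*(-3)²)² + 3043) = -2157*((((24 + 16) + 5) + 5*9)² + 3043) = -2157*(((40 + 5) + 45)² + 3043) = -2157*((45 + 45)² + 3043) = -2157*(90² + 3043) = -2157*(8100 + 3043) = -2157*11143 = -24035451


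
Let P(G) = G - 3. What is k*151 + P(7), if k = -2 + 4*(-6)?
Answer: -3922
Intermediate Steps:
k = -26 (k = -2 - 24 = -26)
P(G) = -3 + G
k*151 + P(7) = -26*151 + (-3 + 7) = -3926 + 4 = -3922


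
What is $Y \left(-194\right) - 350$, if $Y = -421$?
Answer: $81324$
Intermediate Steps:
$Y \left(-194\right) - 350 = \left(-421\right) \left(-194\right) - 350 = 81674 - 350 = 81324$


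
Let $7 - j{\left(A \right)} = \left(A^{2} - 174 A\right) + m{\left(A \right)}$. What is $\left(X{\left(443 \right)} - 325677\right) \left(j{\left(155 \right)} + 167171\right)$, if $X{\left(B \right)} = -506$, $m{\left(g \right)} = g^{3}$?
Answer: $1159173488616$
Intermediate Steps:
$j{\left(A \right)} = 7 - A^{2} - A^{3} + 174 A$ ($j{\left(A \right)} = 7 - \left(\left(A^{2} - 174 A\right) + A^{3}\right) = 7 - \left(A^{2} + A^{3} - 174 A\right) = 7 - A^{2} - A^{3} + 174 A$)
$\left(X{\left(443 \right)} - 325677\right) \left(j{\left(155 \right)} + 167171\right) = \left(-506 - 325677\right) \left(\left(7 - 155^{2} - 155^{3} + 174 \cdot 155\right) + 167171\right) = - 326183 \left(\left(7 - 24025 - 3723875 + 26970\right) + 167171\right) = - 326183 \left(-3720923 + 167171\right) = \left(-326183\right) \left(-3553752\right) = 1159173488616$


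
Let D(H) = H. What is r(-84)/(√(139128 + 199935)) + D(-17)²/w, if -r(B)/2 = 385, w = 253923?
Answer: 289/253923 - 770*√339063/339063 ≈ -1.3212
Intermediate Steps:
r(B) = -770 (r(B) = -2*385 = -770)
r(-84)/(√(139128 + 199935)) + D(-17)²/w = -770/√(139128 + 199935) + (-17)²/253923 = -770*√339063/339063 + 289*(1/253923) = -770*√339063/339063 + 289/253923 = 289/253923 - 770*√339063/339063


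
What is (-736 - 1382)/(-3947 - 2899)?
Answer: 353/1141 ≈ 0.30938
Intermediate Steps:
(-736 - 1382)/(-3947 - 2899) = -2118/(-6846) = -2118*(-1/6846) = 353/1141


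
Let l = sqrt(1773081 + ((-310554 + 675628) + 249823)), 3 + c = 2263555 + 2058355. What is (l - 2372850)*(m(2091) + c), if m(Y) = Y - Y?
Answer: -10255237024950 + 4321907*sqrt(2387978) ≈ -1.0249e+13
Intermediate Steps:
m(Y) = 0
c = 4321907 (c = -3 + (2263555 + 2058355) = -3 + 4321910 = 4321907)
l = sqrt(2387978) (l = sqrt(1773081 + (365074 + 249823)) = sqrt(1773081 + 614897) = sqrt(2387978) ≈ 1545.3)
(l - 2372850)*(m(2091) + c) = (sqrt(2387978) - 2372850)*(0 + 4321907) = (-2372850 + sqrt(2387978))*4321907 = -10255237024950 + 4321907*sqrt(2387978)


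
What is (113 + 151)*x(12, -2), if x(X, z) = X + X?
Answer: 6336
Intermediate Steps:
x(X, z) = 2*X
(113 + 151)*x(12, -2) = (113 + 151)*(2*12) = 264*24 = 6336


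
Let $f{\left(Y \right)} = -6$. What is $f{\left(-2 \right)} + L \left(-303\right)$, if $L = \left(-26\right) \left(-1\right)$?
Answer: $-7884$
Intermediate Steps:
$L = 26$
$f{\left(-2 \right)} + L \left(-303\right) = -6 + 26 \left(-303\right) = -6 - 7878 = -7884$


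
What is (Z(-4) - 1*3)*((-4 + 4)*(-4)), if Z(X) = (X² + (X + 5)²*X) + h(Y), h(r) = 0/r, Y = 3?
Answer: 0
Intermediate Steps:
h(r) = 0
Z(X) = X² + X*(5 + X)² (Z(X) = (X² + (X + 5)²*X) + 0 = (X² + (5 + X)²*X) + 0 = (X² + X*(5 + X)²) + 0 = X² + X*(5 + X)²)
(Z(-4) - 1*3)*((-4 + 4)*(-4)) = (-4*(-4 + (5 - 4)²) - 1*3)*((-4 + 4)*(-4)) = (-4*(-4 + 1²) - 3)*(0*(-4)) = (-4*(-4 + 1) - 3)*0 = (-4*(-3) - 3)*0 = (12 - 3)*0 = 9*0 = 0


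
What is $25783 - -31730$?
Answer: $57513$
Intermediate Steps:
$25783 - -31730 = 25783 + 31730 = 57513$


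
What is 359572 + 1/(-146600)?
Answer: 52713255199/146600 ≈ 3.5957e+5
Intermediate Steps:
359572 + 1/(-146600) = 359572 - 1/146600 = 52713255199/146600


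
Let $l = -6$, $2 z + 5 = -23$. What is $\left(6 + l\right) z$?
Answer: $0$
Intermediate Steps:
$z = -14$ ($z = - \frac{5}{2} + \frac{1}{2} \left(-23\right) = - \frac{5}{2} - \frac{23}{2} = -14$)
$\left(6 + l\right) z = \left(6 - 6\right) \left(-14\right) = 0 \left(-14\right) = 0$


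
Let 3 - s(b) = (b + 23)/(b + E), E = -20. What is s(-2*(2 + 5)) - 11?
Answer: -263/34 ≈ -7.7353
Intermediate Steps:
s(b) = 3 - (23 + b)/(-20 + b) (s(b) = 3 - (b + 23)/(b - 20) = 3 - (23 + b)/(-20 + b))
s(-2*(2 + 5)) - 11 = (-83 + 2*(-2*(2 + 5)))/(-20 - 2*(2 + 5)) - 11 = (-83 + 2*(-2*7))/(-20 - 2*7) - 11 = (-83 + 2*(-14))/(-20 - 14) - 11 = (-83 - 28)/(-34) - 11 = -1/34*(-111) - 11 = 111/34 - 11 = -263/34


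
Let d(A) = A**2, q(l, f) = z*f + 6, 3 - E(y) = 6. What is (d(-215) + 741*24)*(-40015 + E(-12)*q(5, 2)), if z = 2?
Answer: -2563240405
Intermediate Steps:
E(y) = -3 (E(y) = 3 - 1*6 = 3 - 6 = -3)
q(l, f) = 6 + 2*f (q(l, f) = 2*f + 6 = 6 + 2*f)
(d(-215) + 741*24)*(-40015 + E(-12)*q(5, 2)) = ((-215)**2 + 741*24)*(-40015 - 3*(6 + 2*2)) = (46225 + 17784)*(-40015 - 3*(6 + 4)) = 64009*(-40015 - 3*10) = 64009*(-40015 - 30) = 64009*(-40045) = -2563240405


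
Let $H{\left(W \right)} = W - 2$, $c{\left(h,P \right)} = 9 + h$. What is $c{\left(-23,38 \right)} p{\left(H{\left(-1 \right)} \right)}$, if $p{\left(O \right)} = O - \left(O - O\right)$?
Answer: $42$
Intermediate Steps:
$H{\left(W \right)} = -2 + W$
$p{\left(O \right)} = O$ ($p{\left(O \right)} = O - 0 = O + 0 = O$)
$c{\left(-23,38 \right)} p{\left(H{\left(-1 \right)} \right)} = \left(9 - 23\right) \left(-2 - 1\right) = \left(-14\right) \left(-3\right) = 42$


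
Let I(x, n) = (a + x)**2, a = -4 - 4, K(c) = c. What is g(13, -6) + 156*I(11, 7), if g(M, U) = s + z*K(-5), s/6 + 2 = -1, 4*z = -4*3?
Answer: 1401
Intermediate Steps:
z = -3 (z = (-4*3)/4 = (1/4)*(-12) = -3)
s = -18 (s = -12 + 6*(-1) = -12 - 6 = -18)
a = -8
g(M, U) = -3 (g(M, U) = -18 - 3*(-5) = -18 + 15 = -3)
I(x, n) = (-8 + x)**2
g(13, -6) + 156*I(11, 7) = -3 + 156*(-8 + 11)**2 = -3 + 156*3**2 = -3 + 156*9 = -3 + 1404 = 1401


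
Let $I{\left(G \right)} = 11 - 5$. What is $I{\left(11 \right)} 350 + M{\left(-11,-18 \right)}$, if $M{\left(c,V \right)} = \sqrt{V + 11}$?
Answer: $2100 + i \sqrt{7} \approx 2100.0 + 2.6458 i$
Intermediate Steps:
$I{\left(G \right)} = 6$ ($I{\left(G \right)} = 11 - 5 = 6$)
$M{\left(c,V \right)} = \sqrt{11 + V}$
$I{\left(11 \right)} 350 + M{\left(-11,-18 \right)} = 6 \cdot 350 + \sqrt{11 - 18} = 2100 + \sqrt{-7} = 2100 + i \sqrt{7}$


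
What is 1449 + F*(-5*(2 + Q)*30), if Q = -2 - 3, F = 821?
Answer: 370899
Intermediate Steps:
Q = -5
1449 + F*(-5*(2 + Q)*30) = 1449 + 821*(-5*(2 - 5)*30) = 1449 + 821*(-5*(-3)*30) = 1449 + 821*(15*30) = 1449 + 821*450 = 1449 + 369450 = 370899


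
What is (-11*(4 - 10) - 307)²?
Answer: 58081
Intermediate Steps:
(-11*(4 - 10) - 307)² = (-11*(-6) - 307)² = (66 - 307)² = (-241)² = 58081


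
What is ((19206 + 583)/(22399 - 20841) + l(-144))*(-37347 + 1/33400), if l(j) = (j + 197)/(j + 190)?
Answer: -309623353738383/598427800 ≈ -5.1739e+5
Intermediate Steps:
l(j) = (197 + j)/(190 + j)
((19206 + 583)/(22399 - 20841) + l(-144))*(-37347 + 1/33400) = ((19206 + 583)/(22399 - 20841) + (197 - 144)/(190 - 144))*(-37347 + 1/33400) = (19789/1558 + 53/46)*(-37347 + 1/33400) = (19789*(1/1558) + (1/46)*53)*(-1247389799/33400) = (19789/1558 + 53/46)*(-1247389799/33400) = (248217/17917)*(-1247389799/33400) = -309623353738383/598427800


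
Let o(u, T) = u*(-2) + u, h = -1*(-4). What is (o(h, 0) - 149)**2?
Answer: 23409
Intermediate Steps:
h = 4
o(u, T) = -u (o(u, T) = -2*u + u = -u)
(o(h, 0) - 149)**2 = (-1*4 - 149)**2 = (-4 - 149)**2 = (-153)**2 = 23409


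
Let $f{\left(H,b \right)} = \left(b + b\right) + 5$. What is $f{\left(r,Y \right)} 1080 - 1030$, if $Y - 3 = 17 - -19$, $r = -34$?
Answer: $88610$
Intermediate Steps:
$Y = 39$ ($Y = 3 + \left(17 - -19\right) = 3 + \left(17 + 19\right) = 3 + 36 = 39$)
$f{\left(H,b \right)} = 5 + 2 b$ ($f{\left(H,b \right)} = 2 b + 5 = 5 + 2 b$)
$f{\left(r,Y \right)} 1080 - 1030 = \left(5 + 2 \cdot 39\right) 1080 - 1030 = \left(5 + 78\right) 1080 - 1030 = 83 \cdot 1080 - 1030 = 89640 - 1030 = 88610$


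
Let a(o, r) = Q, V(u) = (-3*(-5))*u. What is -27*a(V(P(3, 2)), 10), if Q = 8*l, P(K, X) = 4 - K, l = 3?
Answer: -648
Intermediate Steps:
Q = 24 (Q = 8*3 = 24)
V(u) = 15*u
a(o, r) = 24
-27*a(V(P(3, 2)), 10) = -27*24 = -648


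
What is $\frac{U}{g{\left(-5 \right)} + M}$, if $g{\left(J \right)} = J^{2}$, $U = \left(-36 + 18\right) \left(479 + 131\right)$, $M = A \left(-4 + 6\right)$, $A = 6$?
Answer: $- \frac{10980}{37} \approx -296.76$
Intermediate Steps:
$M = 12$ ($M = 6 \left(-4 + 6\right) = 6 \cdot 2 = 12$)
$U = -10980$ ($U = \left(-18\right) 610 = -10980$)
$\frac{U}{g{\left(-5 \right)} + M} = \frac{1}{\left(-5\right)^{2} + 12} \left(-10980\right) = \frac{1}{25 + 12} \left(-10980\right) = \frac{1}{37} \left(-10980\right) = - \frac{10980}{37}$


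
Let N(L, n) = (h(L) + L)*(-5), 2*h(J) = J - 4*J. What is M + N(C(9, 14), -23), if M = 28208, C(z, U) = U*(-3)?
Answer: 28103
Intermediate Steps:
C(z, U) = -3*U
h(J) = -3*J/2 (h(J) = (J - 4*J)/2 = (-3*J)/2 = -3*J/2)
N(L, n) = 5*L/2 (N(L, n) = (-3*L/2 + L)*(-5) = -L/2*(-5) = 5*L/2)
M + N(C(9, 14), -23) = 28208 + 5*(-3*14)/2 = 28208 + (5/2)*(-42) = 28208 - 105 = 28103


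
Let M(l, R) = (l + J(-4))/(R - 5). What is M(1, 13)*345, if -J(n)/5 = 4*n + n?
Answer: 34845/8 ≈ 4355.6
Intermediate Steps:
J(n) = -25*n (J(n) = -5*(4*n + n) = -25*n)
M(l, R) = (100 + l)/(-5 + R) (M(l, R) = (l - 25*(-4))/(R - 5) = (l + 100)/(-5 + R) = (100 + l)/(-5 + R))
M(1, 13)*345 = ((100 + 1)/(-5 + 13))*345 = (101/8)*345 = 34845/8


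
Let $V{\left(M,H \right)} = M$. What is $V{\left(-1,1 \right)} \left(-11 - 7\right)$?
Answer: $18$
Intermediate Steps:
$V{\left(-1,1 \right)} \left(-11 - 7\right) = - (-11 - 7) = \left(-1\right) \left(-18\right) = 18$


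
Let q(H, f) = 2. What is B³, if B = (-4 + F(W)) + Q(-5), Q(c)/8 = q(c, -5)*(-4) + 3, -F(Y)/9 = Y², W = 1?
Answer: -148877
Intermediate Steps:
F(Y) = -9*Y²
Q(c) = -40 (Q(c) = 8*(2*(-4) + 3) = 8*(-8 + 3) = 8*(-5) = -40)
B = -53 (B = (-4 - 9*1²) - 40 = (-4 - 9*1) - 40 = (-4 - 9) - 40 = -13 - 40 = -53)
B³ = (-53)³ = -148877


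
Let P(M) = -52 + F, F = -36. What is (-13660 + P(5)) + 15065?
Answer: 1317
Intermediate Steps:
P(M) = -88 (P(M) = -52 - 36 = -88)
(-13660 + P(5)) + 15065 = (-13660 - 88) + 15065 = -13748 + 15065 = 1317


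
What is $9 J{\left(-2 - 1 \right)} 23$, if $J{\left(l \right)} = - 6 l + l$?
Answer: $3105$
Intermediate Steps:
$J{\left(l \right)} = - 5 l$
$9 J{\left(-2 - 1 \right)} 23 = 9 \left(- 5 \left(-2 - 1\right)\right) 23 = 9 \left(\left(-5\right) \left(-3\right)\right) 23 = 9 \cdot 15 \cdot 23 = 135 \cdot 23 = 3105$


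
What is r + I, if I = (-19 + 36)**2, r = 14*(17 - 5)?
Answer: 457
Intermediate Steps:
r = 168 (r = 14*12 = 168)
I = 289 (I = 17**2 = 289)
r + I = 168 + 289 = 457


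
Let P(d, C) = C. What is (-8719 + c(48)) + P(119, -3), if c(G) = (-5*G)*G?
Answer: -20242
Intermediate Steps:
c(G) = -5*G²
(-8719 + c(48)) + P(119, -3) = (-8719 - 5*48²) - 3 = (-8719 - 5*2304) - 3 = (-8719 - 11520) - 3 = -20239 - 3 = -20242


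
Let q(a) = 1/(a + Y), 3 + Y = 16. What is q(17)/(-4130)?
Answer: -1/123900 ≈ -8.0710e-6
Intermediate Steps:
Y = 13 (Y = -3 + 16 = 13)
q(a) = 1/(13 + a) (q(a) = 1/(a + 13) = 1/(13 + a))
q(17)/(-4130) = 1/((13 + 17)*(-4130)) = -1/4130/30 = (1/30)*(-1/4130) = -1/123900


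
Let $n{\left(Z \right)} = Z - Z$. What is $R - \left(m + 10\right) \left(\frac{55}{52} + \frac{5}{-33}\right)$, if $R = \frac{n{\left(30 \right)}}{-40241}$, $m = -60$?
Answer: $\frac{38875}{858} \approx 45.309$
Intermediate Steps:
$n{\left(Z \right)} = 0$
$R = 0$ ($R = \frac{0}{-40241} = 0 \left(- \frac{1}{40241}\right) = 0$)
$R - \left(m + 10\right) \left(\frac{55}{52} + \frac{5}{-33}\right) = 0 - \left(-60 + 10\right) \left(\frac{55}{52} + \frac{5}{-33}\right) = 0 - - 50 \left(55 \cdot \frac{1}{52} + 5 \left(- \frac{1}{33}\right)\right) = 0 - - 50 \left(\frac{55}{52} - \frac{5}{33}\right) = 0 - \left(-50\right) \frac{1555}{1716} = 0 - - \frac{38875}{858} = 0 + \frac{38875}{858} = \frac{38875}{858}$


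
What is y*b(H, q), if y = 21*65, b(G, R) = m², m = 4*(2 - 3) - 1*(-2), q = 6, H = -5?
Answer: 5460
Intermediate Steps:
m = -2 (m = 4*(-1) + 2 = -4 + 2 = -2)
b(G, R) = 4 (b(G, R) = (-2)² = 4)
y = 1365
y*b(H, q) = 1365*4 = 5460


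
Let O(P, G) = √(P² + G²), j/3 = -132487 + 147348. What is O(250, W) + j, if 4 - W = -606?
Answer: 44583 + 10*√4346 ≈ 45242.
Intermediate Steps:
W = 610 (W = 4 - 1*(-606) = 4 + 606 = 610)
j = 44583 (j = 3*(-132487 + 147348) = 3*14861 = 44583)
O(P, G) = √(G² + P²)
O(250, W) + j = √(610² + 250²) + 44583 = √(372100 + 62500) + 44583 = √434600 + 44583 = 10*√4346 + 44583 = 44583 + 10*√4346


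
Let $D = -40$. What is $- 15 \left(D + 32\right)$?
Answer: $120$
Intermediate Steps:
$- 15 \left(D + 32\right) = - 15 \left(-40 + 32\right) = \left(-15\right) \left(-8\right) = 120$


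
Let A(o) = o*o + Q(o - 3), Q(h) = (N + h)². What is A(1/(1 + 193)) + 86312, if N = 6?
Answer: 1624389161/18818 ≈ 86321.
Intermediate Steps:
Q(h) = (6 + h)²
A(o) = o² + (3 + o)² (A(o) = o*o + (6 + (o - 3))² = o² + (6 + (-3 + o))² = o² + (3 + o)²)
A(1/(1 + 193)) + 86312 = ((1/(1 + 193))² + (3 + 1/(1 + 193))²) + 86312 = ((1/194)² + (3 + 1/194)²) + 86312 = (1/37636 + (583/194)²) + 86312 = (1/37636 + 339889/37636) + 86312 = 169945/18818 + 86312 = 1624389161/18818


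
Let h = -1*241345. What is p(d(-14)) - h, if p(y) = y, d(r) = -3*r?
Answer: 241387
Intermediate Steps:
h = -241345
p(d(-14)) - h = -3*(-14) - 1*(-241345) = 42 + 241345 = 241387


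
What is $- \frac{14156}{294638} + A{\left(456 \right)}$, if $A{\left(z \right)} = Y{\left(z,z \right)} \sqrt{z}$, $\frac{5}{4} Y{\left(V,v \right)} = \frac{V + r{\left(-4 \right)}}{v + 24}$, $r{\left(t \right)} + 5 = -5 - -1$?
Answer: $- \frac{7078}{147319} + \frac{149 \sqrt{114}}{100} \approx 15.861$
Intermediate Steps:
$r{\left(t \right)} = -9$ ($r{\left(t \right)} = -5 - 4 = -9$)
$Y{\left(V,v \right)} = \frac{4 \left(-9 + V\right)}{5 \left(24 + v\right)}$ ($Y{\left(V,v \right)} = \frac{4 \frac{V - 9}{v + 24}}{5} = \frac{4 \frac{-9 + V}{24 + v}}{5} = \frac{4 \left(-9 + V\right)}{5 \left(24 + v\right)}$)
$A{\left(z \right)} = \frac{4 \sqrt{z} \left(-9 + z\right)}{5 \left(24 + z\right)}$ ($A{\left(z \right)} = \frac{4 \left(-9 + z\right)}{5 \left(24 + z\right)} \sqrt{z} = \frac{4 \sqrt{z} \left(-9 + z\right)}{5 \left(24 + z\right)}$)
$- \frac{14156}{294638} + A{\left(456 \right)} = - \frac{14156}{294638} + \frac{4 \sqrt{456} \left(-9 + 456\right)}{5 \left(24 + 456\right)} = \left(-14156\right) \frac{1}{294638} + \frac{4}{5} \cdot 2 \sqrt{114} \cdot \frac{1}{480} \cdot 447 = - \frac{7078}{147319} + \frac{4}{5} \cdot 2 \sqrt{114} \cdot \frac{1}{480} \cdot 447 = - \frac{7078}{147319} + \frac{149 \sqrt{114}}{100}$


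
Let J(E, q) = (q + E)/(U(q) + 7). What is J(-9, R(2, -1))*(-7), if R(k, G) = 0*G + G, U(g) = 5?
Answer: 35/6 ≈ 5.8333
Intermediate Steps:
R(k, G) = G (R(k, G) = 0 + G = G)
J(E, q) = E/12 + q/12 (J(E, q) = (q + E)/(5 + 7) = (E + q)/12 = (E + q)*(1/12) = E/12 + q/12)
J(-9, R(2, -1))*(-7) = ((1/12)*(-9) + (1/12)*(-1))*(-7) = (-¾ - 1/12)*(-7) = -⅚*(-7) = 35/6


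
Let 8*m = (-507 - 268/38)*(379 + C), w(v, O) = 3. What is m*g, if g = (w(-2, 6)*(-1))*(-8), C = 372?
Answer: -22005051/19 ≈ -1.1582e+6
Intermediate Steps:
g = 24 (g = (3*(-1))*(-8) = -3*(-8) = 24)
m = -7335017/152 (m = ((-507 - 268/38)*(379 + 372))/8 = ((-507 - 268*1/38)*751)/8 = ((-507 - 134/19)*751)/8 = (-9767/19*751)/8 = (⅛)*(-7335017/19) = -7335017/152 ≈ -48257.)
m*g = -7335017/152*24 = -22005051/19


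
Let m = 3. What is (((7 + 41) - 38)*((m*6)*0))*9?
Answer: 0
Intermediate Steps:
(((7 + 41) - 38)*((m*6)*0))*9 = (((7 + 41) - 38)*((3*6)*0))*9 = ((48 - 38)*(18*0))*9 = (10*0)*9 = 0*9 = 0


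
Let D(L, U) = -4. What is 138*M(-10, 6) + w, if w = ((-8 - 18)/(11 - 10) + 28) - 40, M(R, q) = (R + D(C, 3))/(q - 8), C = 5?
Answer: 928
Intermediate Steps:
M(R, q) = (-4 + R)/(-8 + q) (M(R, q) = (R - 4)/(q - 8) = (-4 + R)/(-8 + q))
w = -38 (w = (-26/1 + 28) - 40 = (-26*1 + 28) - 40 = (-26 + 28) - 40 = 2 - 40 = -38)
138*M(-10, 6) + w = 138*((-4 - 10)/(-8 + 6)) - 38 = 138*(-14/(-2)) - 38 = 138*(-1/2*(-14)) - 38 = 138*7 - 38 = 966 - 38 = 928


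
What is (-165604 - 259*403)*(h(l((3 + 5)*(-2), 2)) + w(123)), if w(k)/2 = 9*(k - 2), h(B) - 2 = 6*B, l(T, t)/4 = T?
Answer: -484885876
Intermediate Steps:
l(T, t) = 4*T
h(B) = 2 + 6*B
w(k) = -36 + 18*k (w(k) = 2*(9*(k - 2)) = 2*(9*(-2 + k)) = 2*(-18 + 9*k) = -36 + 18*k)
(-165604 - 259*403)*(h(l((3 + 5)*(-2), 2)) + w(123)) = (-165604 - 259*403)*((2 + 6*(4*((3 + 5)*(-2)))) + (-36 + 18*123)) = (-165604 - 104377)*((2 + 6*(4*(8*(-2)))) + (-36 + 2214)) = -269981*((2 + 6*(4*(-16))) + 2178) = -269981*((2 + 6*(-64)) + 2178) = -269981*((2 - 384) + 2178) = -269981*(-382 + 2178) = -269981*1796 = -484885876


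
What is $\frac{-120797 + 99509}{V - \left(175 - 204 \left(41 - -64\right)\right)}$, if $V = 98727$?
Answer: $- \frac{5322}{29993} \approx -0.17744$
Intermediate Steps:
$\frac{-120797 + 99509}{V - \left(175 - 204 \left(41 - -64\right)\right)} = \frac{-120797 + 99509}{98727 - \left(175 - 204 \left(41 - -64\right)\right)} = - \frac{21288}{98727 - \left(175 - 204 \left(41 + 64\right)\right)} = - \frac{21288}{98727 + \left(204 \cdot 105 - 175\right)} = - \frac{21288}{98727 + \left(21420 - 175\right)} = - \frac{21288}{98727 + 21245} = - \frac{21288}{119972} = \left(-21288\right) \frac{1}{119972} = - \frac{5322}{29993}$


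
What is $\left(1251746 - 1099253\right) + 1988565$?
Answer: $2141058$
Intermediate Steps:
$\left(1251746 - 1099253\right) + 1988565 = 152493 + 1988565 = 2141058$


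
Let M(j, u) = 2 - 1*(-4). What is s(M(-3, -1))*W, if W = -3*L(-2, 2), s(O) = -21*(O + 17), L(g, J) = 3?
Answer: 4347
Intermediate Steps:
M(j, u) = 6 (M(j, u) = 2 + 4 = 6)
s(O) = -357 - 21*O (s(O) = -21*(17 + O) = -357 - 21*O)
W = -9 (W = -3*3 = -9)
s(M(-3, -1))*W = (-357 - 21*6)*(-9) = (-357 - 126)*(-9) = -483*(-9) = 4347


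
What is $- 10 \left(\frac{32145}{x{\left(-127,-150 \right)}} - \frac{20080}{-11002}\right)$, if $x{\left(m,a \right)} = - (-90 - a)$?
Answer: $\frac{58742415}{11002} \approx 5339.3$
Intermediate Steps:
$x{\left(m,a \right)} = 90 + a$
$- 10 \left(\frac{32145}{x{\left(-127,-150 \right)}} - \frac{20080}{-11002}\right) = - 10 \left(\frac{32145}{90 - 150} - \frac{20080}{-11002}\right) = - 10 \left(\frac{32145}{-60} - - \frac{10040}{5501}\right) = - 10 \left(32145 \left(- \frac{1}{60}\right) + \frac{10040}{5501}\right) = - 10 \left(- \frac{2143}{4} + \frac{10040}{5501}\right) = \left(-10\right) \left(- \frac{11748483}{22004}\right) = \frac{58742415}{11002}$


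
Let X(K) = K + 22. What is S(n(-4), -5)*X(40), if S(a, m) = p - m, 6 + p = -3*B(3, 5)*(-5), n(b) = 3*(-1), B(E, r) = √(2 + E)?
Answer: -62 + 930*√5 ≈ 2017.5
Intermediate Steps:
X(K) = 22 + K
n(b) = -3
p = -6 + 15*√5 (p = -6 - 3*√(2 + 3)*(-5) = -6 - 3*√5*(-5) = -6 + 15*√5 ≈ 27.541)
S(a, m) = -6 - m + 15*√5 (S(a, m) = (-6 + 15*√5) - m = -6 - m + 15*√5)
S(n(-4), -5)*X(40) = (-6 - 1*(-5) + 15*√5)*(22 + 40) = (-6 + 5 + 15*√5)*62 = (-1 + 15*√5)*62 = -62 + 930*√5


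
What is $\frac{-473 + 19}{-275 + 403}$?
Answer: $- \frac{227}{64} \approx -3.5469$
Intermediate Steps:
$\frac{-473 + 19}{-275 + 403} = - \frac{454}{128} = \left(-454\right) \frac{1}{128} = - \frac{227}{64}$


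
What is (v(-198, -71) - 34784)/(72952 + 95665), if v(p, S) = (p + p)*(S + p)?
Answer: 71740/168617 ≈ 0.42546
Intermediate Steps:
v(p, S) = 2*p*(S + p) (v(p, S) = (2*p)*(S + p) = 2*p*(S + p))
(v(-198, -71) - 34784)/(72952 + 95665) = (2*(-198)*(-71 - 198) - 34784)/(72952 + 95665) = (2*(-198)*(-269) - 34784)/168617 = (106524 - 34784)*(1/168617) = 71740*(1/168617) = 71740/168617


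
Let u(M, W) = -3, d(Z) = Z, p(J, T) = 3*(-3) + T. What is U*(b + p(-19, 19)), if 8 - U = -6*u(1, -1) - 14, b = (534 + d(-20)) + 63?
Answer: 2348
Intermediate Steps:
p(J, T) = -9 + T
b = 577 (b = (534 - 20) + 63 = 514 + 63 = 577)
U = 4 (U = 8 - (-6*(-3) - 14) = 8 - (18 - 14) = 8 - 1*4 = 8 - 4 = 4)
U*(b + p(-19, 19)) = 4*(577 + (-9 + 19)) = 4*(577 + 10) = 4*587 = 2348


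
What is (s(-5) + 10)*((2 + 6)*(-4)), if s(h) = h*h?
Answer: -1120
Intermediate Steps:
s(h) = h²
(s(-5) + 10)*((2 + 6)*(-4)) = ((-5)² + 10)*((2 + 6)*(-4)) = (25 + 10)*(8*(-4)) = 35*(-32) = -1120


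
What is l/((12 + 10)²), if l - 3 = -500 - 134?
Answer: -631/484 ≈ -1.3037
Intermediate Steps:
l = -631 (l = 3 + (-500 - 134) = 3 - 634 = -631)
l/((12 + 10)²) = -631/(12 + 10)² = -631/(22²) = -631/484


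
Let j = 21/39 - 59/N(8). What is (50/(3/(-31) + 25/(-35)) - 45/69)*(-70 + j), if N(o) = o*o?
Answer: 7383997105/1683968 ≈ 4384.9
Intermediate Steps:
N(o) = o²
j = -319/832 (j = 21/39 - 59/(8²) = 21*(1/39) - 59/64 = 7/13 - 59*1/64 = 7/13 - 59/64 = -319/832 ≈ -0.38341)
(50/(3/(-31) + 25/(-35)) - 45/69)*(-70 + j) = (50/(3/(-31) + 25/(-35)) - 45/69)*(-70 - 319/832) = (50/(3*(-1/31) + 25*(-1/35)) - 45*1/69)*(-58559/832) = (50/(-3/31 - 5/7) - 15/23)*(-58559/832) = (50/(-176/217) - 15/23)*(-58559/832) = (50*(-217/176) - 15/23)*(-58559/832) = (-5425/88 - 15/23)*(-58559/832) = -126095/2024*(-58559/832) = 7383997105/1683968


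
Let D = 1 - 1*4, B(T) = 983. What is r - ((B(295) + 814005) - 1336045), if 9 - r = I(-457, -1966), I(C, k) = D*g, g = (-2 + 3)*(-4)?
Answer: 521054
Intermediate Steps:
g = -4 (g = 1*(-4) = -4)
D = -3 (D = 1 - 4 = -3)
I(C, k) = 12 (I(C, k) = -3*(-4) = 12)
r = -3 (r = 9 - 1*12 = 9 - 12 = -3)
r - ((B(295) + 814005) - 1336045) = -3 - ((983 + 814005) - 1336045) = -3 - (814988 - 1336045) = -3 - 1*(-521057) = -3 + 521057 = 521054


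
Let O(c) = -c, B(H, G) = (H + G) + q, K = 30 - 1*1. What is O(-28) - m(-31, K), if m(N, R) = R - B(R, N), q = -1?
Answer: -4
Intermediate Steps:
K = 29 (K = 30 - 1 = 29)
B(H, G) = -1 + G + H (B(H, G) = (H + G) - 1 = (G + H) - 1 = -1 + G + H)
m(N, R) = 1 - N (m(N, R) = R - (-1 + N + R) = R + (1 - N - R) = 1 - N)
O(-28) - m(-31, K) = -1*(-28) - (1 - 1*(-31)) = 28 - (1 + 31) = 28 - 1*32 = 28 - 32 = -4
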